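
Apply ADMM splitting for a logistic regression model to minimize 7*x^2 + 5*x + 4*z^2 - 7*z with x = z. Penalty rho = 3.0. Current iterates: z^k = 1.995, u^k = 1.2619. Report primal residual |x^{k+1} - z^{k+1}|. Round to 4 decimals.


ADMM iteration with rho = 3.0, z^k = 1.995, u^k = 1.2619
Step 1: x-update.
Minimize 7*x^2 + 5*x + (3.0/2)*(x - 1.995 + 1.2619)^2
FOC: (2*7 + 3.0)*x = -5 + 3.0*(1.995 - 1.2619)
x^{k+1} = -0.1647
Step 2: z-update.
Minimize 4*z^2 - 7*z + (3.0/2)*(-0.1647 - z + 1.2619)^2
FOC: (2*4 + 3.0)*z = 7 + 3.0*(-0.1647 + 1.2619)
z^{k+1} = 0.9356
Step 3: u-update.
u^{k+1} = 1.2619 - 0.1647 - 0.9356 = 0.1616
Step 4: Primal residual = |-0.1647 - 0.9356| = 1.1003


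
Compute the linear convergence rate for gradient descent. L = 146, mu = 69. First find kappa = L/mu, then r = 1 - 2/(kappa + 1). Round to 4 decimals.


Step 1: Compute the condition number.
kappa = L/mu = 146/69 = 2.1159
Step 2: Compute the convergence rate.
r = 1 - 2/(kappa + 1) = 1 - 2*mu/(L + mu) = (L - mu)/(L + mu) = 77/215 = 0.3581


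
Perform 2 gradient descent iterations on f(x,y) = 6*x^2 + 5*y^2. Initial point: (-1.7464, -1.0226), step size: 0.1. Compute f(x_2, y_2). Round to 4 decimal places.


Gradient descent on f(x,y) = 6*x^2 + 5*y^2.
Starting point: (-1.7464, -1.0226), alpha = 0.1
Step 1: grad_x = 2*6*-1.7464 = -20.9568, grad_y = 2*5*-1.0226 = -10.226
  x_1 = -1.7464 - 0.1*-20.9568 = 0.3493
  y_1 = -1.0226 - 0.1*-10.226 = 0.0
Step 2: grad_x = 2*6*0.3493 = 4.1914, grad_y = 2*5*0.0 = 0.0
  x_2 = 0.3493 - 0.1*4.1914 = -0.0699
  y_2 = 0.0 - 0.1*0.0 = 0.0
f(-0.0699, 0.0) = 6*(-0.0699)^2 + 5*0.0^2 = 0.0293


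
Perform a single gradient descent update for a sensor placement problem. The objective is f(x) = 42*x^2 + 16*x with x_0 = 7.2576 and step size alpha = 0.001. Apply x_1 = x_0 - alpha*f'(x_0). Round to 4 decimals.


We compute the gradient at x_0 and apply the update.
f'(x) = 84*x + 16
f'(7.2576) = 84*7.2576 + 16 = 625.6384
x_1 = 7.2576 - 0.001*625.6384 = 6.632


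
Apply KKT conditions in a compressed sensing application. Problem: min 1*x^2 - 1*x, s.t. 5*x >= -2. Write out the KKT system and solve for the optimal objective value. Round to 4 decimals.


Step 1: Try lambda = 0 (constraint inactive).
Stationarity: 2*1*x - 1 = 0
x* = 1/(2*1) = 0.5
Check constraint: 5*0.5 = 2.5 >= -2 -- satisfied.
Step 2: Compute optimal value.
f(x*) = 1*0.5^2 - 1*0.5 = -0.25


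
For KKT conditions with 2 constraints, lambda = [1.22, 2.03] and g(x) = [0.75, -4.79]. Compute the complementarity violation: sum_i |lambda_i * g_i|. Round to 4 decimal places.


KKT complementary slackness check:
lambda_1 * g_1 = 1.22 * 0.75 = 0.915
lambda_2 * g_2 = 2.03 * -4.79 = -9.7237
Total violation = 0.915 + 9.7237 = 10.6387


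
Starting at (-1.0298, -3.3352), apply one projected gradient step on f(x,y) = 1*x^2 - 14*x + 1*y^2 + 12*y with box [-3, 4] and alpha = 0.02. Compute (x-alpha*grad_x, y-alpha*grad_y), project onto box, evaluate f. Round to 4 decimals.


Step 1: Compute gradient at (-1.0298, -3.3352).
grad_x = 2*1*-1.0298 - 14 = -16.0596
grad_y = 2*1*-3.3352 + 12 = 5.3296
Step 2: Gradient step.
x_raw = -1.0298 - 0.02*-16.0596 = -0.7086
y_raw = -3.3352 - 0.02*5.3296 = -3.4418
Step 3: Project onto [-3, 4].
x_proj = clip(-0.7086) = -0.7086
y_proj = clip(-3.4418) = -3.0
Step 4: Evaluate f.
f(-0.7086, -3.0) = -16.5774


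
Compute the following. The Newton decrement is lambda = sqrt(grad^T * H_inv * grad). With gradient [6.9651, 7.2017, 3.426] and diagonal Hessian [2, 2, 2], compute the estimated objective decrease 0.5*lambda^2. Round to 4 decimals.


Step 1: H is diagonal, so H^(-1) * g = [3.4826, 3.6009, 1.713].
Step 2: g^T H^(-1) g = sum_i g_i^2 / H_ii
  = (6.9651)^2/2 + (7.2017)^2/2 + (3.426)^2/2
  = 24.2563 + 25.9322 + 5.8687 = 56.0573
Step 3: Objective decrease = 0.5 * g^T H^(-1) g = 28.0286


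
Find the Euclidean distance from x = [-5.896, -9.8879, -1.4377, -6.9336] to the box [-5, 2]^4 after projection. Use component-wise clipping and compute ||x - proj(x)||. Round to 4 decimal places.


Project each component onto [-5, 2].
clip(-5.896) = -5.0, clip(-9.8879) = -5.0, clip(-1.4377) = -1.4377, clip(-6.9336) = -5.0
Projection = [-5.0, -5.0, -1.4377, -5.0]
Squared diffs: [0.8028, 23.8916, 0.0, 3.7388]
Distance = sqrt(28.4332) = 5.3323


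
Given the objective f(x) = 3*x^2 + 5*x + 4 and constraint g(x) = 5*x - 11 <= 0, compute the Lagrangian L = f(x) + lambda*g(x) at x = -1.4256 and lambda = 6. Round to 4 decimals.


Step 1: Evaluate f(x).
f(-1.4256) = 3*(-1.4256)^2 + 5*(-1.4256) + 4 = 2.969
Step 2: Evaluate g(x).
g(-1.4256) = 5*-1.4256 - 11 = -18.128
Step 3: Compute Lagrangian.
L = 2.969 + 6*-18.128 = -105.799


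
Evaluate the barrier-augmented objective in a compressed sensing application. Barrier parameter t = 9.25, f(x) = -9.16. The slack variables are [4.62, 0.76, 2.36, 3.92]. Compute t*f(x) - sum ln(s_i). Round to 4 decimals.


Step 1: Compute log-barrier.
ln values: [1.5304, -0.2744, 0.8587, 1.3661]
phi = -(1.5304 - 0.2744 + 0.8587 + 1.3661) = -3.4807
Step 2: Compute augmented objective.
t*f(x) = 9.25*-9.16 = -84.73
Total = -84.73 - 3.4807 = -88.2107


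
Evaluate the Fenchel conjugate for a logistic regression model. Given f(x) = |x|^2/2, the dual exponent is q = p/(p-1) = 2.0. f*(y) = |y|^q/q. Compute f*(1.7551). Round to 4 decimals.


The conjugate exponent q satisfies 1/p + 1/q = 1.
p = 2, so q = 2/(2 - 1) = 2.0
|y|^q = 1.7551^2.0 = 3.0804
f*(1.7551) = 3.0804 / 2.0 = 1.5402


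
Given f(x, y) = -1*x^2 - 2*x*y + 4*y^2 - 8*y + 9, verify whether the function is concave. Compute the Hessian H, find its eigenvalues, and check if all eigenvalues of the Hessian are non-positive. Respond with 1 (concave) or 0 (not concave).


The Hessian of f(x,y) = -1*x^2 - 2*x*y + 4*y^2 - 8*y + 9 is:
H = [[-2, -2], [-2, 8]]
Trace = -2 + 8 = 6
Determinant = -2*8 - (-2)^2 = -20
Discriminant = (6)^2 - 4*-20 = 116.0
Eigenvalues: lambda_1 = -2.3852, lambda_2 = 8.3852
The function is not concave.

0


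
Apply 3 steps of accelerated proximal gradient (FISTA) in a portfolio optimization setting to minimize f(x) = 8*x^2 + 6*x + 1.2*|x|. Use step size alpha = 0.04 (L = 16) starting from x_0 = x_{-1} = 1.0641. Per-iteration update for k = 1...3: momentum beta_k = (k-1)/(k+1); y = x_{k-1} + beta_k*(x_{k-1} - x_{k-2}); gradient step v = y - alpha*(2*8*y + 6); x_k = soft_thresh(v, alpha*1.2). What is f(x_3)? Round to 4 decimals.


FISTA on f(x) = 8*x^2 + 6*x + 1.2*|x|
L = 16, alpha = 0.04
Iteration 1: beta = 0.0, y = 1.0641 + 0.0*(1.0641 - 1.0641) = 1.0641
  grad(y) = 23.0256, v = y - alpha*grad = 0.1431
  prox(v) = soft_thresh(0.1431, 0.048) = 0.0951
Iteration 2: beta = 0.3333, y = 0.0951 + 0.3333*(0.0951 - 1.0641) = -0.2279
  grad(y) = 2.3531, v = y - alpha*grad = -0.3221
  prox(v) = soft_thresh(-0.3221, 0.048) = -0.2741
Iteration 3: beta = 0.5, y = -0.2741 + 0.5*(-0.2741 - 0.0951) = -0.4586
  grad(y) = -1.3379, v = y - alpha*grad = -0.4051
  prox(v) = soft_thresh(-0.4051, 0.048) = -0.3571
f(x_3) = 8*(-0.3571)^2 + 6*(-0.3571) + 1.2*|-0.3571| = -0.6939


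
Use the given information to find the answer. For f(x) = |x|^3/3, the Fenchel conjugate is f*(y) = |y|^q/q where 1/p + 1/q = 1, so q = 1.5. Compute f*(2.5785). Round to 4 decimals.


The conjugate exponent q satisfies 1/p + 1/q = 1.
p = 3, so q = 3/(3 - 1) = 1.5
|y|^q = 2.5785^1.5 = 4.1405
f*(2.5785) = 4.1405 / 1.5 = 2.7603


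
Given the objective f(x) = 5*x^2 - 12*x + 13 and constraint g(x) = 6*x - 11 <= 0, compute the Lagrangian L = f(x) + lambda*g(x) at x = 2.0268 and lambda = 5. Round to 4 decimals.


Step 1: Evaluate f(x).
f(2.0268) = 5*2.0268^2 - 12*2.0268 + 13 = 9.218
Step 2: Evaluate g(x).
g(2.0268) = 6*2.0268 - 11 = 1.1608
Step 3: Compute Lagrangian.
L = 9.218 + 5*1.1608 = 15.022


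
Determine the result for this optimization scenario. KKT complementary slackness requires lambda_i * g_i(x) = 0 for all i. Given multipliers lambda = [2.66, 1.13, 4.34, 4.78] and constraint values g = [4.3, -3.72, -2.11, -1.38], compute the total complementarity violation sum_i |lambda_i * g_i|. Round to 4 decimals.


KKT complementary slackness check:
lambda_1 * g_1 = 2.66 * 4.3 = 11.438
lambda_2 * g_2 = 1.13 * -3.72 = -4.2036
lambda_3 * g_3 = 4.34 * -2.11 = -9.1574
lambda_4 * g_4 = 4.78 * -1.38 = -6.5964
Total violation = 11.438 + 4.2036 + 9.1574 + 6.5964 = 31.3954


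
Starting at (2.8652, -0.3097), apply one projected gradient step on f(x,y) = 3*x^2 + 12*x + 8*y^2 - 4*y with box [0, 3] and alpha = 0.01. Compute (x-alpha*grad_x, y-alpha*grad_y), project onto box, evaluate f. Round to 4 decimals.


Step 1: Compute gradient at (2.8652, -0.3097).
grad_x = 2*3*2.8652 + 12 = 29.1912
grad_y = 2*8*-0.3097 - 4 = -8.9552
Step 2: Gradient step.
x_raw = 2.8652 - 0.01*29.1912 = 2.5733
y_raw = -0.3097 - 0.01*-8.9552 = -0.2201
Step 3: Project onto [0, 3].
x_proj = clip(2.5733) = 2.5733
y_proj = clip(-0.2201) = 0.0
Step 4: Evaluate f.
f(2.5733, 0.0) = 50.7449


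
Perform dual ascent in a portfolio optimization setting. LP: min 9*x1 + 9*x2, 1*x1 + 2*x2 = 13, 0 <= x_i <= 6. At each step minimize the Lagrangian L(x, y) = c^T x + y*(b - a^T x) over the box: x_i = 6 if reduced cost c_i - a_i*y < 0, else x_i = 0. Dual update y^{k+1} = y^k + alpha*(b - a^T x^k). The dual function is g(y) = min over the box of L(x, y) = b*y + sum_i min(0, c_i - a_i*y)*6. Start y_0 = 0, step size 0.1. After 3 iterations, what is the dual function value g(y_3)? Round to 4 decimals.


Dual ascent for LP: min 9*x1 + 9*x2, 1*x1 + 2*x2 = 13, 0 <= x_i <= 6
Step 1: y^k = 0.0, reduced costs: (9.0, 9.0)
  x^k = (0.0, 0.0), subgradient = b - a^T x = 13.0
  y^{k+1} = 0.0 + 0.1*13.0 = 1.3
Step 2: y^k = 1.3, reduced costs: (7.7, 6.4)
  x^k = (0.0, 0.0), subgradient = b - a^T x = 13.0
  y^{k+1} = 1.3 + 0.1*13.0 = 2.6
Step 3: y^k = 2.6, reduced costs: (6.4, 3.8)
  x^k = (0.0, 0.0), subgradient = b - a^T x = 13.0
  y^{k+1} = 2.6 + 0.1*13.0 = 3.9
Dual objective at y_3 = 3.9: reduced costs (5.1, 1.2), box minimizer x = (0.0, 0.0)
g(y_3) = b*y + (c1 - a1*y)*x1 + (c2 - a2*y)*x2 = 13*3.9 + 5.1*0.0 + 1.2*0.0 = 50.7 + 0.0 + 0.0 = 50.7


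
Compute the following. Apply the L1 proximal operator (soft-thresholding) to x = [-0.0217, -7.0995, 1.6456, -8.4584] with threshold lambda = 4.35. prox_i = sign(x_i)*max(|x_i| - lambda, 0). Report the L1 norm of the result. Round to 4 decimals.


Soft-thresholding with lambda = 4.35:
prox(-0.0217) = sign(-0.0217)*max(|-0.0217| - 4.35, 0) = 0.0
prox(-7.0995) = sign(-7.0995)*max(|-7.0995| - 4.35, 0) = -2.7495
prox(1.6456) = sign(1.6456)*max(|1.6456| - 4.35, 0) = 0.0
prox(-8.4584) = sign(-8.4584)*max(|-8.4584| - 4.35, 0) = -4.1084
prox(x) = [0.0, -2.7495, 0.0, -4.1084]
||prox(x)||_1 = 0.0 + 2.7495 + 0.0 + 4.1084 = 6.8579


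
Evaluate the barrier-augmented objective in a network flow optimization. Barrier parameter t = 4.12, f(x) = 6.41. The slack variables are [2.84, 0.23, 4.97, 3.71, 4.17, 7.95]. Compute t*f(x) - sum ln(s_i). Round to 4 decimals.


Step 1: Compute log-barrier.
ln values: [1.0438, -1.4697, 1.6034, 1.311, 1.4279, 2.0732]
phi = -(1.0438 - 1.4697 + 1.6034 + 1.311 + 1.4279 + 2.0732) = -5.9897
Step 2: Compute augmented objective.
t*f(x) = 4.12*6.41 = 26.4092
Total = 26.4092 - 5.9897 = 20.4195


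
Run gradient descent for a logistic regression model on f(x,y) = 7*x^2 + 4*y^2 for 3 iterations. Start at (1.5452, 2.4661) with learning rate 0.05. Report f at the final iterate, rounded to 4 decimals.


Gradient descent on f(x,y) = 7*x^2 + 4*y^2.
Starting point: (1.5452, 2.4661), alpha = 0.05
Step 1: grad_x = 2*7*1.5452 = 21.6328, grad_y = 2*4*2.4661 = 19.7288
  x_1 = 1.5452 - 0.05*21.6328 = 0.4636
  y_1 = 2.4661 - 0.05*19.7288 = 1.4797
Step 2: grad_x = 2*7*0.4636 = 6.4898, grad_y = 2*4*1.4797 = 11.8373
  x_2 = 0.4636 - 0.05*6.4898 = 0.1391
  y_2 = 1.4797 - 0.05*11.8373 = 0.8878
Step 3: grad_x = 2*7*0.1391 = 1.947, grad_y = 2*4*0.8878 = 7.1024
  x_3 = 0.1391 - 0.05*1.947 = 0.0417
  y_3 = 0.8878 - 0.05*7.1024 = 0.5327
f(0.0417, 0.5327) = 7*0.0417^2 + 4*0.5327^2 = 1.1472


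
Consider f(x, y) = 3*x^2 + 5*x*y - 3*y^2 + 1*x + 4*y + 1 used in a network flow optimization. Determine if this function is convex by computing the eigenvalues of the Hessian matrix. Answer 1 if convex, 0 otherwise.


The Hessian of f(x,y) = 3*x^2 + 5*x*y - 3*y^2 + 1*x + 4*y + 1 is:
H = [[6, 5], [5, -6]]
Trace = 6 - 6 = 0
Determinant = 6*-6 - (5)^2 = -61
Discriminant = (0)^2 - 4*-61 = 244.0
Eigenvalues: lambda_1 = -7.8102, lambda_2 = 7.8102
The function is not convex.

0


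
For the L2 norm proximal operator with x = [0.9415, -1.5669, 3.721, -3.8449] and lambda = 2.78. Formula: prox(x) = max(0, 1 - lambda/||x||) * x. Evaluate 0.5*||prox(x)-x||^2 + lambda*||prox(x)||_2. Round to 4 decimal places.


Step 1: Compute ||x||.
||x|| = 5.6543
Step 2: Compute scaling factor.
scale = max(0, 1 - 2.78/5.6543) = 0.5083
Step 3: prox(x) = [0.4786, -0.7965, 1.8915, -1.9545]
||prox(x)|| = 2.8743
Step 4: Proximal objective.
0.5*||prox-x||^2 = 3.8642
lambda*||prox|| = 7.9906
Total = 11.8547


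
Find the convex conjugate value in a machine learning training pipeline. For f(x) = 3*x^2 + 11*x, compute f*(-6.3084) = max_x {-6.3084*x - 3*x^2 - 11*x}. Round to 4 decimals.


f*(y) = sup_x {y*x - a*x^2 - b*x} = sup_x {(y-b)*x - a*x^2}
FOC: (y - b) - 2a*x = 0 => x* = (y - b)/(2a)
x* = (-6.3084 - 11)/(2*3) = -2.8847
f*(-6.3084) = (y-b)^2/(4a) = (-6.3084 - 11)^2/(4*3)
= 299.5807/12 = 24.9651


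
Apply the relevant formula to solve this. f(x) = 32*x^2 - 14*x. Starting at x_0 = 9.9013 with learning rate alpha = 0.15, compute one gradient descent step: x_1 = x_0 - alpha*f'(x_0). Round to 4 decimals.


We compute the gradient at x_0 and apply the update.
f'(x) = 64*x - 14
f'(9.9013) = 64*9.9013 - 14 = 619.6832
x_1 = 9.9013 - 0.15*619.6832 = -83.0512


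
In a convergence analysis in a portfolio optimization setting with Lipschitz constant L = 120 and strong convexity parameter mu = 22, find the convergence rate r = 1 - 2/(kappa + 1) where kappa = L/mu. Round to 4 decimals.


Step 1: Compute the condition number.
kappa = L/mu = 120/22 = 5.4545
Step 2: Compute the convergence rate.
r = 1 - 2/(kappa + 1) = 1 - 2*mu/(L + mu) = (L - mu)/(L + mu) = 98/142 = 0.6901


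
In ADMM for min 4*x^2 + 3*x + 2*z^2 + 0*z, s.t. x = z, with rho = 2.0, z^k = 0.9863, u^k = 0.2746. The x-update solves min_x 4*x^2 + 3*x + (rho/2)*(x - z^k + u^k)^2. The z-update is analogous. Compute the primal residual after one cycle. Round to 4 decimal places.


ADMM iteration with rho = 2.0, z^k = 0.9863, u^k = 0.2746
Step 1: x-update.
Minimize 4*x^2 + 3*x + (2.0/2)*(x - 0.9863 + 0.2746)^2
FOC: (2*4 + 2.0)*x = -3 + 2.0*(0.9863 - 0.2746)
x^{k+1} = -0.1577
Step 2: z-update.
Minimize 2*z^2 + 0*z + (2.0/2)*(-0.1577 - z + 0.2746)^2
FOC: (2*2 + 2.0)*z = 0 + 2.0*(-0.1577 + 0.2746)
z^{k+1} = 0.039
Step 3: u-update.
u^{k+1} = 0.2746 - 0.1577 - 0.039 = 0.078
Step 4: Primal residual = |-0.1577 - 0.039| = 0.1966


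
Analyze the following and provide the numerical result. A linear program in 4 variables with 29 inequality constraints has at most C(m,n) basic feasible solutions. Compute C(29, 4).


Each vertex corresponds to some choice of n active constraints out of m, so the number of vertices is at most C(m, n) = m! / (n!(m-n)!).
m = 29, n = 4
Numerator: 29 * 28 * 27 * 26
Denominator: 4! = 24
C(29, 4) = 23751


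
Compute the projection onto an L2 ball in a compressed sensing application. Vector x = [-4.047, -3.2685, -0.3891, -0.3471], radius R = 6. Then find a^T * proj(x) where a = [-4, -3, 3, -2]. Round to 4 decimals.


Step 1: Compute ||x|| (intermediates to 6 decimals).
||x|| = sqrt((-4.047)^2 + (-3.2685)^2 + (-0.3891)^2 + (-0.3471)^2) = 5.228114
Step 2: Project.
Since ||x|| <= R, proj = x (no scaling needed).
proj(x) = [-4.047, -3.2685, -0.3891, -0.3471]
Step 3: Dot product.
a^T * proj(x) = -4*(-4.047) - 3*(-3.2685) + 3*(-0.3891) - 2*(-0.3471) = 25.5204


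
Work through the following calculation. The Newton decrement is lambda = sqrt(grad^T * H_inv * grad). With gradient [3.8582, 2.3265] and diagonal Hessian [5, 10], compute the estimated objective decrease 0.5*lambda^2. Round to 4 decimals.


Step 1: H is diagonal, so H^(-1) * g = [0.7716, 0.2327].
Step 2: g^T H^(-1) g = sum_i g_i^2 / H_ii
  = (3.8582)^2/5 + (2.3265)^2/10
  = 2.9771 + 0.5413 = 3.5184
Step 3: Objective decrease = 0.5 * g^T H^(-1) g = 1.7592


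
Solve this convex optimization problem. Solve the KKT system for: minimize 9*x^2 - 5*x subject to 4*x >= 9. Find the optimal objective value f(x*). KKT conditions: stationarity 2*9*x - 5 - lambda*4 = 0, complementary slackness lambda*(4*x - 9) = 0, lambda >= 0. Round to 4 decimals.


Step 1: Try lambda = 0 (constraint inactive).
x_unc = 5/(2*9) = 0.2778
Check: 4*0.2778 = 1.1112 < 9 -- violated!
Step 2: Constraint must be active: 4*x = 9
x* = 9/4 = 2.25
lambda = (2*9*2.25 - 5)/4 = 8.875
Step 3: Compute optimal value.
f(x*) = 9*2.25^2 - 5*2.25 = 34.3125


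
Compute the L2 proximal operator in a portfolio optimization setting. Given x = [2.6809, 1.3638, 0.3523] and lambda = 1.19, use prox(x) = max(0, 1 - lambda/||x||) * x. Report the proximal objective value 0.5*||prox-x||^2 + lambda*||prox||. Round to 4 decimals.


Step 1: Compute ||x||.
||x|| = 3.0284
Step 2: Compute scaling factor.
scale = max(0, 1 - 1.19/3.0284) = 0.6071
Step 3: prox(x) = [1.6275, 0.8279, 0.2139]
||prox(x)|| = 1.8384
Step 4: Proximal objective.
0.5*||prox-x||^2 = 0.7081
lambda*||prox|| = 2.1877
Total = 2.8958


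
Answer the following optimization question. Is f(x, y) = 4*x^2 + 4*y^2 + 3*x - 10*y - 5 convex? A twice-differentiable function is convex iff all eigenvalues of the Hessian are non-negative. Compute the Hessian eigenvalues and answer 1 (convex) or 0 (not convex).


The Hessian of f(x,y) = 4*x^2 + 4*y^2 + 3*x - 10*y - 5 is:
H = [[8, 0], [0, 8]]
Trace = 8 + 8 = 16
Determinant = 8*8 - (0)^2 = 64
Discriminant = (16)^2 - 4*64 = 0.0
Eigenvalues: lambda_1 = 8.0, lambda_2 = 8.0
The function is convex.

1


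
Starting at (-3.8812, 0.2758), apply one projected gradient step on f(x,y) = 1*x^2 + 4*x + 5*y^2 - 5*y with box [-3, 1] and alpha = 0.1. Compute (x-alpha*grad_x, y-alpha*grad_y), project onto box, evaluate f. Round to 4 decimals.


Step 1: Compute gradient at (-3.8812, 0.2758).
grad_x = 2*1*-3.8812 + 4 = -3.7624
grad_y = 2*5*0.2758 - 5 = -2.242
Step 2: Gradient step.
x_raw = -3.8812 - 0.1*-3.7624 = -3.505
y_raw = 0.2758 - 0.1*-2.242 = 0.5
Step 3: Project onto [-3, 1].
x_proj = clip(-3.505) = -3.0
y_proj = clip(0.5) = 0.5
Step 4: Evaluate f.
f(-3.0, 0.5) = -4.25


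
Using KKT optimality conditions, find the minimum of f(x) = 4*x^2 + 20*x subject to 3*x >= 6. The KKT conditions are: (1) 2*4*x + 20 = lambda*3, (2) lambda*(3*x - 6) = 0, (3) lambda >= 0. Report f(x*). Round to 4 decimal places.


Step 1: Try lambda = 0 (constraint inactive).
x_unc = -20/(2*4) = -2.5
Check: 3*-2.5 = -7.5 < 6 -- violated!
Step 2: Constraint must be active: 3*x = 6
x* = 6/3 = 2.0
lambda = (2*4*2.0 + 20)/3 = 12.0
Step 3: Compute optimal value.
f(x*) = 4*2.0^2 + 20*2.0 = 56.0


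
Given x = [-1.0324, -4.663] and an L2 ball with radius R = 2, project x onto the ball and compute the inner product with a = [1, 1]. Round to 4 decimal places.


Step 1: Compute ||x|| (intermediates to 6 decimals).
||x|| = sqrt((-1.0324)^2 + (-4.663)^2) = 4.775921
Step 2: Project.
Since ||x|| > R, scale = R/||x|| = 2/4.775921 = 0.418767, proj(x) = scale * x
proj(x) = [-0.432335, -1.952711]
Step 3: Dot product.
a^T * proj(x) = 1*(-0.432335) + 1*(-1.952711) = -2.385


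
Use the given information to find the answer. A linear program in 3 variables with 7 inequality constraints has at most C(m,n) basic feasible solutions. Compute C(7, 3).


Each vertex corresponds to some choice of n active constraints out of m, so the number of vertices is at most C(m, n) = m! / (n!(m-n)!).
m = 7, n = 3
Numerator: 7 * 6 * 5
Denominator: 3! = 6
C(7, 3) = 35


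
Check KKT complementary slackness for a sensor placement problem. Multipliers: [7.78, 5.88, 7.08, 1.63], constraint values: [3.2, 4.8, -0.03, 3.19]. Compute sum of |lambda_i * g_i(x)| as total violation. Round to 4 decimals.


KKT complementary slackness check:
lambda_1 * g_1 = 7.78 * 3.2 = 24.896
lambda_2 * g_2 = 5.88 * 4.8 = 28.224
lambda_3 * g_3 = 7.08 * -0.03 = -0.2124
lambda_4 * g_4 = 1.63 * 3.19 = 5.1997
Total violation = 24.896 + 28.224 + 0.2124 + 5.1997 = 58.5321


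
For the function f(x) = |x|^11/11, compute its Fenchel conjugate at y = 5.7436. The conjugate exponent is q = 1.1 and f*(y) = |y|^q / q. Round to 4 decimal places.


The conjugate exponent q satisfies 1/p + 1/q = 1.
p = 11, so q = 11/(11 - 1) = 1.1
|y|^q = 5.7436^1.1 = 6.8407
f*(5.7436) = 6.8407 / 1.1 = 6.2188


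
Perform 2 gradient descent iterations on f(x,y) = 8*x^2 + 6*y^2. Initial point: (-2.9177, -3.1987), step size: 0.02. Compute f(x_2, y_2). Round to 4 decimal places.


Gradient descent on f(x,y) = 8*x^2 + 6*y^2.
Starting point: (-2.9177, -3.1987), alpha = 0.02
Step 1: grad_x = 2*8*-2.9177 = -46.6832, grad_y = 2*6*-3.1987 = -38.3844
  x_1 = -2.9177 - 0.02*-46.6832 = -1.984
  y_1 = -3.1987 - 0.02*-38.3844 = -2.431
Step 2: grad_x = 2*8*-1.984 = -31.7446, grad_y = 2*6*-2.431 = -29.1721
  x_2 = -1.984 - 0.02*-31.7446 = -1.3491
  y_2 = -2.431 - 0.02*-29.1721 = -1.8476
f(-1.3491, -1.8476) = 8*(-1.3491)^2 + 6*(-1.8476)^2 = 35.0426


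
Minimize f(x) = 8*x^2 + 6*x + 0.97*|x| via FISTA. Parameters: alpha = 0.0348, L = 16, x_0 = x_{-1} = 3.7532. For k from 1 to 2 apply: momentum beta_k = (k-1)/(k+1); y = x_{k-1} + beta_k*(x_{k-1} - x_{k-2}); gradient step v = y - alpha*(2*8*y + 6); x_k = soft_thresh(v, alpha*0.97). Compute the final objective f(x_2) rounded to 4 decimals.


FISTA on f(x) = 8*x^2 + 6*x + 0.97*|x|
L = 16, alpha = 0.0348
Iteration 1: beta = 0.0, y = 3.7532 + 0.0*(3.7532 - 3.7532) = 3.7532
  grad(y) = 66.0512, v = y - alpha*grad = 1.4546
  prox(v) = soft_thresh(1.4546, 0.0338) = 1.4209
Iteration 2: beta = 0.3333, y = 1.4209 + 0.3333*(1.4209 - 3.7532) = 0.6434
  grad(y) = 16.2947, v = y - alpha*grad = 0.0764
  prox(v) = soft_thresh(0.0764, 0.0338) = 0.0426
f(x_2) = 8*0.0426^2 + 6*0.0426 + 0.97*|0.0426| = 0.3115


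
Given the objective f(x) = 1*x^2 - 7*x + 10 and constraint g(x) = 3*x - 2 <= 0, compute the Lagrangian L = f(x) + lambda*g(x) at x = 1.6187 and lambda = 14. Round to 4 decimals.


Step 1: Evaluate f(x).
f(1.6187) = 1*1.6187^2 - 7*1.6187 + 10 = 1.2893
Step 2: Evaluate g(x).
g(1.6187) = 3*1.6187 - 2 = 2.8561
Step 3: Compute Lagrangian.
L = 1.2893 + 14*2.8561 = 41.2747


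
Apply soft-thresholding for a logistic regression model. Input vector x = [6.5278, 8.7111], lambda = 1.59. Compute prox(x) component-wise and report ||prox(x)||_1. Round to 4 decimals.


Soft-thresholding with lambda = 1.59:
prox(6.5278) = sign(6.5278)*max(|6.5278| - 1.59, 0) = 4.9378
prox(8.7111) = sign(8.7111)*max(|8.7111| - 1.59, 0) = 7.1211
prox(x) = [4.9378, 7.1211]
||prox(x)||_1 = 4.9378 + 7.1211 = 12.0589


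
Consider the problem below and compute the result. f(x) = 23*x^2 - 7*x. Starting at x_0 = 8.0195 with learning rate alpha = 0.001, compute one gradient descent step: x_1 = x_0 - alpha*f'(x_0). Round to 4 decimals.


We compute the gradient at x_0 and apply the update.
f'(x) = 46*x - 7
f'(8.0195) = 46*8.0195 - 7 = 361.897
x_1 = 8.0195 - 0.001*361.897 = 7.6576


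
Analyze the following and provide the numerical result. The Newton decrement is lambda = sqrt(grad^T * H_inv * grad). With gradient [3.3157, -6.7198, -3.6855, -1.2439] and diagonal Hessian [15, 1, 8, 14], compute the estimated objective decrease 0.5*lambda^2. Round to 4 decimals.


Step 1: H is diagonal, so H^(-1) * g = [0.221, -6.7198, -0.4607, -0.0889].
Step 2: g^T H^(-1) g = sum_i g_i^2 / H_ii
  = (3.3157)^2/15 + (-6.7198)^2/1 + (-3.6855)^2/8 + (-1.2439)^2/14
  = 0.7329 + 45.1557 + 1.6979 + 0.1105 = 47.697
Step 3: Objective decrease = 0.5 * g^T H^(-1) g = 23.8485


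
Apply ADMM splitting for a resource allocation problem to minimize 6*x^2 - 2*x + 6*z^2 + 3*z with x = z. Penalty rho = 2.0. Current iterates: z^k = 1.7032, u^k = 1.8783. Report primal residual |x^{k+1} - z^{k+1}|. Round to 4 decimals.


ADMM iteration with rho = 2.0, z^k = 1.7032, u^k = 1.8783
Step 1: x-update.
Minimize 6*x^2 - 2*x + (2.0/2)*(x - 1.7032 + 1.8783)^2
FOC: (2*6 + 2.0)*x = 2 + 2.0*(1.7032 - 1.8783)
x^{k+1} = 0.1178
Step 2: z-update.
Minimize 6*z^2 + 3*z + (2.0/2)*(0.1178 - z + 1.8783)^2
FOC: (2*6 + 2.0)*z = -3 + 2.0*(0.1178 + 1.8783)
z^{k+1} = 0.0709
Step 3: u-update.
u^{k+1} = 1.8783 + 0.1178 - 0.0709 = 1.9253
Step 4: Primal residual = |0.1178 - 0.0709| = 0.047


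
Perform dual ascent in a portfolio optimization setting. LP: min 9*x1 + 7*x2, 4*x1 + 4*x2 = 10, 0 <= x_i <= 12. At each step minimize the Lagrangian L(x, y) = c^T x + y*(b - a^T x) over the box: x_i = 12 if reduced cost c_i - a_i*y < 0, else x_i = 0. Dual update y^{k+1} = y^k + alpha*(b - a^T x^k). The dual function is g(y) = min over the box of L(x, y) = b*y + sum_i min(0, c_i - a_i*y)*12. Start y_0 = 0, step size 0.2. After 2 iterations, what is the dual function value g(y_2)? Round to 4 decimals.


Dual ascent for LP: min 9*x1 + 7*x2, 4*x1 + 4*x2 = 10, 0 <= x_i <= 12
Step 1: y^k = 0.0, reduced costs: (9.0, 7.0)
  x^k = (0.0, 0.0), subgradient = b - a^T x = 10.0
  y^{k+1} = 0.0 + 0.2*10.0 = 2.0
Step 2: y^k = 2.0, reduced costs: (1.0, -1.0)
  x^k = (0.0, 12.0), subgradient = b - a^T x = -38.0
  y^{k+1} = 2.0 + 0.2*-38.0 = -5.6
Dual objective at y_2 = -5.6: reduced costs (31.4, 29.4), box minimizer x = (0.0, 0.0)
g(y_2) = b*y + (c1 - a1*y)*x1 + (c2 - a2*y)*x2 = 10*(-5.6) + 31.4*0.0 + 29.4*0.0 = -56.0 + 0.0 + 0.0 = -56.0


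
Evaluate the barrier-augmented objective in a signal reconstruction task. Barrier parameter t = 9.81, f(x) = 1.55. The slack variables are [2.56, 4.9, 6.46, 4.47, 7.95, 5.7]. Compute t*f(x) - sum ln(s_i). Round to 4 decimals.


Step 1: Compute log-barrier.
ln values: [0.94, 1.5892, 1.8656, 1.4974, 2.0732, 1.7405]
phi = -(0.94 + 1.5892 + 1.8656 + 1.4974 + 2.0732 + 1.7405) = -9.7059
Step 2: Compute augmented objective.
t*f(x) = 9.81*1.55 = 15.2055
Total = 15.2055 - 9.7059 = 5.4996


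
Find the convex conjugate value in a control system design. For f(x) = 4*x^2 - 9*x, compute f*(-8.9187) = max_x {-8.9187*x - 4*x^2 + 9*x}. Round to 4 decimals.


f*(y) = sup_x {y*x - a*x^2 - b*x} = sup_x {(y-b)*x - a*x^2}
FOC: (y - b) - 2a*x = 0 => x* = (y - b)/(2a)
x* = (-8.9187 + 9)/(2*4) = 0.0102
f*(-8.9187) = (y-b)^2/(4a) = (-8.9187 + 9)^2/(4*4)
= 0.0066/16 = 0.0004


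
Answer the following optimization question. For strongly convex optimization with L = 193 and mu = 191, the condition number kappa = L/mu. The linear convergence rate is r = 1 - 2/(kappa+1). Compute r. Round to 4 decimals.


Step 1: Compute the condition number.
kappa = L/mu = 193/191 = 1.0105
Step 2: Compute the convergence rate.
r = 1 - 2/(kappa + 1) = 1 - 2*mu/(L + mu) = (L - mu)/(L + mu) = 2/384 = 0.0052


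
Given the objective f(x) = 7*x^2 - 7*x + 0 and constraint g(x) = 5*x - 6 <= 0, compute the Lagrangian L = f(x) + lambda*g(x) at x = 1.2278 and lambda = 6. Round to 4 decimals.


Step 1: Evaluate f(x).
f(1.2278) = 7*1.2278^2 - 7*1.2278 + 0 = 1.9578
Step 2: Evaluate g(x).
g(1.2278) = 5*1.2278 - 6 = 0.139
Step 3: Compute Lagrangian.
L = 1.9578 + 6*0.139 = 2.7918


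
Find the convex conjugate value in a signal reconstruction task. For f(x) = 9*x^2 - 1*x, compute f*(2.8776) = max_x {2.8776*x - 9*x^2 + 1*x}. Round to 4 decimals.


f*(y) = sup_x {y*x - a*x^2 - b*x} = sup_x {(y-b)*x - a*x^2}
FOC: (y - b) - 2a*x = 0 => x* = (y - b)/(2a)
x* = (2.8776 + 1)/(2*9) = 0.2154
f*(2.8776) = (y-b)^2/(4a) = (2.8776 + 1)^2/(4*9)
= 15.0358/36 = 0.4177


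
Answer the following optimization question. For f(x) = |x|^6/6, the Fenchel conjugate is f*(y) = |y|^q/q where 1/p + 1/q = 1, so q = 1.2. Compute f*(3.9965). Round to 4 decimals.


The conjugate exponent q satisfies 1/p + 1/q = 1.
p = 6, so q = 6/(6 - 1) = 1.2
|y|^q = 3.9965^1.2 = 5.2725
f*(3.9965) = 5.2725 / 1.2 = 4.3937


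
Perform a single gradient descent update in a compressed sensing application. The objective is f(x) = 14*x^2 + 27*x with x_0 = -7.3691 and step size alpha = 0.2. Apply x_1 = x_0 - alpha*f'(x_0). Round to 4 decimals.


We compute the gradient at x_0 and apply the update.
f'(x) = 28*x + 27
f'(-7.3691) = 28*-7.3691 + 27 = -179.3348
x_1 = -7.3691 - 0.2*-179.3348 = 28.4979


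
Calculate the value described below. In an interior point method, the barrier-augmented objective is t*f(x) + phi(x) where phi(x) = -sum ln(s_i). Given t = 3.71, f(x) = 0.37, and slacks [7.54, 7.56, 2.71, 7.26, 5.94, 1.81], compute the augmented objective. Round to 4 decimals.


Step 1: Compute log-barrier.
ln values: [2.0202, 2.0229, 0.9969, 1.9824, 1.7817, 0.5933]
phi = -(2.0202 + 2.0229 + 0.9969 + 1.9824 + 1.7817 + 0.5933) = -9.3975
Step 2: Compute augmented objective.
t*f(x) = 3.71*0.37 = 1.3727
Total = 1.3727 - 9.3975 = -8.0248


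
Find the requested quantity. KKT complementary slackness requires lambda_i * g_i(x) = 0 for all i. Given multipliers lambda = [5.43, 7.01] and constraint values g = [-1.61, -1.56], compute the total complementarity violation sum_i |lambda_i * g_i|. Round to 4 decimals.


KKT complementary slackness check:
lambda_1 * g_1 = 5.43 * -1.61 = -8.7423
lambda_2 * g_2 = 7.01 * -1.56 = -10.9356
Total violation = 8.7423 + 10.9356 = 19.6779


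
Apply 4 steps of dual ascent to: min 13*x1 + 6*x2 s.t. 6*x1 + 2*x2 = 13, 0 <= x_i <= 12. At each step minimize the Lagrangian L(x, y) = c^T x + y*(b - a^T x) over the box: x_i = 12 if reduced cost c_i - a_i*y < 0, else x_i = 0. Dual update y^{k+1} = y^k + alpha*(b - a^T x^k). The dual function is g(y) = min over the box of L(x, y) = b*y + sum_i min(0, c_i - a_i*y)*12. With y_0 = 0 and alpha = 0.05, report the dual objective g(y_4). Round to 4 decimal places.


Dual ascent for LP: min 13*x1 + 6*x2, 6*x1 + 2*x2 = 13, 0 <= x_i <= 12
Step 1: y^k = 0.0, reduced costs: (13.0, 6.0)
  x^k = (0.0, 0.0), subgradient = b - a^T x = 13.0
  y^{k+1} = 0.0 + 0.05*13.0 = 0.65
Step 2: y^k = 0.65, reduced costs: (9.1, 4.7)
  x^k = (0.0, 0.0), subgradient = b - a^T x = 13.0
  y^{k+1} = 0.65 + 0.05*13.0 = 1.3
Step 3: y^k = 1.3, reduced costs: (5.2, 3.4)
  x^k = (0.0, 0.0), subgradient = b - a^T x = 13.0
  y^{k+1} = 1.3 + 0.05*13.0 = 1.95
Step 4: y^k = 1.95, reduced costs: (1.3, 2.1)
  x^k = (0.0, 0.0), subgradient = b - a^T x = 13.0
  y^{k+1} = 1.95 + 0.05*13.0 = 2.6
Dual objective at y_4 = 2.6: reduced costs (-2.6, 0.8), box minimizer x = (12.0, 0.0)
g(y_4) = b*y + (c1 - a1*y)*x1 + (c2 - a2*y)*x2 = 13*2.6 + (-2.6)*12.0 + 0.8*0.0 = 33.8 - 31.2 + 0.0 = 2.6


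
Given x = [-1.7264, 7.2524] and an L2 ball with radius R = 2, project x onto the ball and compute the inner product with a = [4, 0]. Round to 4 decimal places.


Step 1: Compute ||x|| (intermediates to 6 decimals).
||x|| = sqrt((-1.7264)^2 + 7.2524^2) = 7.455049
Step 2: Project.
Since ||x|| > R, scale = R/||x|| = 2/7.455049 = 0.268275, proj(x) = scale * x
proj(x) = [-0.46315, 1.945638]
Step 3: Dot product.
a^T * proj(x) = 4*(-0.46315) + 0*1.945638 = -1.8526


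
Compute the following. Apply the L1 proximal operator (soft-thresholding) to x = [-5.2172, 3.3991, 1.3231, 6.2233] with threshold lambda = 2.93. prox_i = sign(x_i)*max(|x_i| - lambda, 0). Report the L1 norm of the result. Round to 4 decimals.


Soft-thresholding with lambda = 2.93:
prox(-5.2172) = sign(-5.2172)*max(|-5.2172| - 2.93, 0) = -2.2872
prox(3.3991) = sign(3.3991)*max(|3.3991| - 2.93, 0) = 0.4691
prox(1.3231) = sign(1.3231)*max(|1.3231| - 2.93, 0) = 0.0
prox(6.2233) = sign(6.2233)*max(|6.2233| - 2.93, 0) = 3.2933
prox(x) = [-2.2872, 0.4691, 0.0, 3.2933]
||prox(x)||_1 = 2.2872 + 0.4691 + 0.0 + 3.2933 = 6.0496


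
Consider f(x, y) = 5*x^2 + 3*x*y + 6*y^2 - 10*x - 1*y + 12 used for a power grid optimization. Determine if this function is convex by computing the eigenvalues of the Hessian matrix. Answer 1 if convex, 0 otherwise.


The Hessian of f(x,y) = 5*x^2 + 3*x*y + 6*y^2 - 10*x - 1*y + 12 is:
H = [[10, 3], [3, 12]]
Trace = 10 + 12 = 22
Determinant = 10*12 - (3)^2 = 111
Discriminant = (22)^2 - 4*111 = 40.0
Eigenvalues: lambda_1 = 7.8377, lambda_2 = 14.1623
The function is convex.

1


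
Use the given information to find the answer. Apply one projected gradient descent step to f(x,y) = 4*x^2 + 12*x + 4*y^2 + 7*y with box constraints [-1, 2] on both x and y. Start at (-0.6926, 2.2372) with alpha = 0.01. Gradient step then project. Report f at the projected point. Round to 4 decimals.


Step 1: Compute gradient at (-0.6926, 2.2372).
grad_x = 2*4*-0.6926 + 12 = 6.4592
grad_y = 2*4*2.2372 + 7 = 24.8976
Step 2: Gradient step.
x_raw = -0.6926 - 0.01*6.4592 = -0.7572
y_raw = 2.2372 - 0.01*24.8976 = 1.9882
Step 3: Project onto [-1, 2].
x_proj = clip(-0.7572) = -0.7572
y_proj = clip(1.9882) = 1.9882
Step 4: Evaluate f.
f(-0.7572, 1.9882) = 22.9368


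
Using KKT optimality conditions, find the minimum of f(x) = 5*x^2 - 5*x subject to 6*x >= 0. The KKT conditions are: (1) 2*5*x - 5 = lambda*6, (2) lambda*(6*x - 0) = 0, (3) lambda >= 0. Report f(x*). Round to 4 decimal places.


Step 1: Try lambda = 0 (constraint inactive).
Stationarity: 2*5*x - 5 = 0
x* = 5/(2*5) = 0.5
Check constraint: 6*0.5 = 3.0 >= 0 -- satisfied.
Step 2: Compute optimal value.
f(x*) = 5*0.5^2 - 5*0.5 = -1.25


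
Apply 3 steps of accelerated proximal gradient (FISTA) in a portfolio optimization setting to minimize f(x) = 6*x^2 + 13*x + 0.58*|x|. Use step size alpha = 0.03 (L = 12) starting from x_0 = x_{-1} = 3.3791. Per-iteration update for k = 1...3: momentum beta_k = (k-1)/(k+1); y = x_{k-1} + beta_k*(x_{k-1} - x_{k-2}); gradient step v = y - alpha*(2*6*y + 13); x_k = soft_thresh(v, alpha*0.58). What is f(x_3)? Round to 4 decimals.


FISTA on f(x) = 6*x^2 + 13*x + 0.58*|x|
L = 12, alpha = 0.03
Iteration 1: beta = 0.0, y = 3.3791 + 0.0*(3.3791 - 3.3791) = 3.3791
  grad(y) = 53.5492, v = y - alpha*grad = 1.7726
  prox(v) = soft_thresh(1.7726, 0.0174) = 1.7552
Iteration 2: beta = 0.3333, y = 1.7552 + 0.3333*(1.7552 - 3.3791) = 1.2139
  grad(y) = 27.5672, v = y - alpha*grad = 0.3869
  prox(v) = soft_thresh(0.3869, 0.0174) = 0.3695
Iteration 3: beta = 0.5, y = 0.3695 + 0.5*(0.3695 - 1.7552) = -0.3233
  grad(y) = 9.12, v = y - alpha*grad = -0.5969
  prox(v) = soft_thresh(-0.5969, 0.0174) = -0.5795
f(x_3) = 6*(-0.5795)^2 + 13*(-0.5795) + 0.58*|-0.5795| = -5.1827


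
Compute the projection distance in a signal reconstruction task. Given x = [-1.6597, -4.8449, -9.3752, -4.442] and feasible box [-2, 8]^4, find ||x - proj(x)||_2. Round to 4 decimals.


Project each component onto [-2, 8].
clip(-1.6597) = -1.6597, clip(-4.8449) = -2.0, clip(-9.3752) = -2.0, clip(-4.442) = -2.0
Projection = [-1.6597, -2.0, -2.0, -2.0]
Squared diffs: [0.0, 8.0935, 54.3936, 5.9634]
Distance = sqrt(68.4505) = 8.2735


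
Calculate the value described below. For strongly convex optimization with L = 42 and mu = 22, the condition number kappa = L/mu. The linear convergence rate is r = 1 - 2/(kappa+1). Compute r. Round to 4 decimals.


Step 1: Compute the condition number.
kappa = L/mu = 42/22 = 1.9091
Step 2: Compute the convergence rate.
r = 1 - 2/(kappa + 1) = 1 - 2*mu/(L + mu) = (L - mu)/(L + mu) = 20/64 = 0.3125


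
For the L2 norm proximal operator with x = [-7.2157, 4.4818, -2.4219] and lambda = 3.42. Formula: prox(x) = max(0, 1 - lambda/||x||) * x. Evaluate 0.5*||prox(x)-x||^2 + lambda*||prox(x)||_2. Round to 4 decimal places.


Step 1: Compute ||x||.
||x|| = 8.8328
Step 2: Compute scaling factor.
scale = max(0, 1 - 3.42/8.8328) = 0.6128
Step 3: prox(x) = [-4.4218, 2.7465, -1.4842]
||prox(x)|| = 5.4128
Step 4: Proximal objective.
0.5*||prox-x||^2 = 5.8482
lambda*||prox|| = 18.5118
Total = 24.36


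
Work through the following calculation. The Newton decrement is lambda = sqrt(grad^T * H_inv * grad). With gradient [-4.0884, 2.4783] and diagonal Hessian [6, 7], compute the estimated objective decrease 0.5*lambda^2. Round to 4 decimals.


Step 1: H is diagonal, so H^(-1) * g = [-0.6814, 0.354].
Step 2: g^T H^(-1) g = sum_i g_i^2 / H_ii
  = (-4.0884)^2/6 + (2.4783)^2/7
  = 2.7858 + 0.8774 = 3.6633
Step 3: Objective decrease = 0.5 * g^T H^(-1) g = 1.8316


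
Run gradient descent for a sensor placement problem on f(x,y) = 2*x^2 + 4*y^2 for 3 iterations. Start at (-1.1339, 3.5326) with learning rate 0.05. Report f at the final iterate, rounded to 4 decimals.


Gradient descent on f(x,y) = 2*x^2 + 4*y^2.
Starting point: (-1.1339, 3.5326), alpha = 0.05
Step 1: grad_x = 2*2*-1.1339 = -4.5356, grad_y = 2*4*3.5326 = 28.2608
  x_1 = -1.1339 - 0.05*-4.5356 = -0.9071
  y_1 = 3.5326 - 0.05*28.2608 = 2.1196
Step 2: grad_x = 2*2*-0.9071 = -3.6285, grad_y = 2*4*2.1196 = 16.9565
  x_2 = -0.9071 - 0.05*-3.6285 = -0.7257
  y_2 = 2.1196 - 0.05*16.9565 = 1.2717
Step 3: grad_x = 2*2*-0.7257 = -2.9028, grad_y = 2*4*1.2717 = 10.1739
  x_3 = -0.7257 - 0.05*-2.9028 = -0.5806
  y_3 = 1.2717 - 0.05*10.1739 = 0.763
f(-0.5806, 0.763) = 2*(-0.5806)^2 + 4*0.763^2 = 3.003


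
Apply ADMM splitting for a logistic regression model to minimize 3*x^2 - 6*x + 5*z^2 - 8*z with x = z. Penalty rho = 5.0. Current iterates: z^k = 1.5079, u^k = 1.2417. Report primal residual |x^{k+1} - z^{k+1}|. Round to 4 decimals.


ADMM iteration with rho = 5.0, z^k = 1.5079, u^k = 1.2417
Step 1: x-update.
Minimize 3*x^2 - 6*x + (5.0/2)*(x - 1.5079 + 1.2417)^2
FOC: (2*3 + 5.0)*x = 6 + 5.0*(1.5079 - 1.2417)
x^{k+1} = 0.6665
Step 2: z-update.
Minimize 5*z^2 - 8*z + (5.0/2)*(0.6665 - z + 1.2417)^2
FOC: (2*5 + 5.0)*z = 8 + 5.0*(0.6665 + 1.2417)
z^{k+1} = 1.1694
Step 3: u-update.
u^{k+1} = 1.2417 + 0.6665 - 1.1694 = 0.7388
Step 4: Primal residual = |0.6665 - 1.1694| = 0.5029


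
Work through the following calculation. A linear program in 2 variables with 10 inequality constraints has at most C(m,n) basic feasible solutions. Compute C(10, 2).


Each vertex corresponds to some choice of n active constraints out of m, so the number of vertices is at most C(m, n) = m! / (n!(m-n)!).
m = 10, n = 2
Numerator: 10 * 9
Denominator: 2! = 2
C(10, 2) = 45


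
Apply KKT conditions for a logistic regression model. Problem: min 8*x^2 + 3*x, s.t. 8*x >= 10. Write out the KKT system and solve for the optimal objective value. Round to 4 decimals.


Step 1: Try lambda = 0 (constraint inactive).
x_unc = -3/(2*8) = -0.1875
Check: 8*-0.1875 = -1.5 < 10 -- violated!
Step 2: Constraint must be active: 8*x = 10
x* = 10/8 = 1.25
lambda = (2*8*1.25 + 3)/8 = 2.875
Step 3: Compute optimal value.
f(x*) = 8*1.25^2 + 3*1.25 = 16.25


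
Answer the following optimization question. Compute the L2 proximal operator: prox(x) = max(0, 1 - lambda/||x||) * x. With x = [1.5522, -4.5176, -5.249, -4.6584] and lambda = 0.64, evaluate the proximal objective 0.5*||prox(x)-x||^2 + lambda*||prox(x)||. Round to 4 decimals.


Step 1: Compute ||x||.
||x|| = 8.4894
Step 2: Compute scaling factor.
scale = max(0, 1 - 0.64/8.4894) = 0.9246
Step 3: prox(x) = [1.4352, -4.177, -4.8533, -4.3072]
||prox(x)|| = 7.8494
Step 4: Proximal objective.
0.5*||prox-x||^2 = 0.2048
lambda*||prox|| = 5.0236
Total = 5.2284


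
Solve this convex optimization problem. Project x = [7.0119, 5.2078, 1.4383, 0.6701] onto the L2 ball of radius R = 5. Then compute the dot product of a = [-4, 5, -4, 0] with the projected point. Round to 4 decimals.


Step 1: Compute ||x|| (intermediates to 6 decimals).
||x|| = sqrt(7.0119^2 + 5.2078^2 + 1.4383^2 + 0.6701^2) = 8.877255
Step 2: Project.
Since ||x|| > R, scale = R/||x|| = 5/8.877255 = 0.563237, proj(x) = scale * x
proj(x) = [3.949362, 2.933226, 0.810104, 0.377425]
Step 3: Dot product.
a^T * proj(x) = -4*3.949362 + 5*2.933226 - 4*0.810104 + 0*0.377425 = -4.3717


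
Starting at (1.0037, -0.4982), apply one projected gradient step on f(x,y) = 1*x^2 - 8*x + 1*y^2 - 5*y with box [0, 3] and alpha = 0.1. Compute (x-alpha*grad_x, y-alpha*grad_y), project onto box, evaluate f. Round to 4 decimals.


Step 1: Compute gradient at (1.0037, -0.4982).
grad_x = 2*1*1.0037 - 8 = -5.9926
grad_y = 2*1*-0.4982 - 5 = -5.9964
Step 2: Gradient step.
x_raw = 1.0037 - 0.1*-5.9926 = 1.603
y_raw = -0.4982 - 0.1*-5.9964 = 0.1014
Step 3: Project onto [0, 3].
x_proj = clip(1.603) = 1.603
y_proj = clip(0.1014) = 0.1014
Step 4: Evaluate f.
f(1.603, 0.1014) = -10.7511
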